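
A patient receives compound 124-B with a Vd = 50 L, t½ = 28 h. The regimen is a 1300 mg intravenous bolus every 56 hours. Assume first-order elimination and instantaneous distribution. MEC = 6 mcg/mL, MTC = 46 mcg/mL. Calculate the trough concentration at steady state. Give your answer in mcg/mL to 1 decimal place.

8.7 mcg/mL

τ = 56 h = 2 half-lives, so f = (1/2)^2 = 0.25.
At steady state, R = 1/(1 − 0.25) = 4/3.
Single-dose peak C₀ = D/Vd = 1300/50 = 26 mcg/mL.
Steady-state peak Cmax,ss = C₀·R = 26 × 4/3 ≈ 34.667 mcg/mL.
Steady-state trough Cmin,ss = Cmax,ss·f ≈ 34.667 × 0.25 ≈ 8.667 mcg/mL.
Trough 8.7 mcg/mL vs MEC 6 mcg/mL: adequate.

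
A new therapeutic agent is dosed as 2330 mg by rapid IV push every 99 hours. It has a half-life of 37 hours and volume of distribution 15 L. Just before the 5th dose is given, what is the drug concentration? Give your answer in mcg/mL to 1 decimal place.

28.8 mcg/mL

f = (1/2)^(τ/t½) = (1/2)^(99/37) ≈ 0.1565.
C₀ = D/Vd = 2330/15 ≈ 155.333 mcg/mL.
Before the 5th dose, 4 doses have been given. Superposition: Cmin = C₀·(f + f² + … + f^4).
≈ 155.333 × (0.1565 + 0.0245 + 0.0038 + 0.0006) ≈ 155.333 × 0.1854 ≈ 28.799 mcg/mL.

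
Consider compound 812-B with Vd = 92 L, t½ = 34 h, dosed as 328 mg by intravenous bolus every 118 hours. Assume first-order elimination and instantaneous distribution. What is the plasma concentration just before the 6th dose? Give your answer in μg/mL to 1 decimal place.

0.4 μg/mL

f = (1/2)^(τ/t½) = (1/2)^(118/34) ≈ 0.0902.
C₀ = D/Vd = 328/92 ≈ 3.565 μg/mL.
Before the 6th dose, 5 doses have been given. Superposition: Cmin = C₀·(f + f² + … + f^5).
≈ 3.565 × (0.0902 + 0.0081 + 0.0007 + 0.0001 + 0.0000) ≈ 3.565 × 0.0991 ≈ 0.353 μg/mL.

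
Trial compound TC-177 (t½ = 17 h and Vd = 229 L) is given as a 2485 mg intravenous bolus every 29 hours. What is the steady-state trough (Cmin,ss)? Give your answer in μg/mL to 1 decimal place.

Over one 29-h interval, 29/17 ≈ 1.7059 half-lives elapse, leaving f ≈ 0.3065 of each dose.
Accumulation ratio R = 1/(1 − f) ≈ 1/0.6935 ≈ 1.4420.
Each bolus raises the concentration by D/Vd = 2485/229 ≈ 10.852 μg/mL.
Cmax,ss = C₀/(1 − f) ≈ 10.852/0.6935 ≈ 15.648 μg/mL.
Steady-state trough Cmin,ss = Cmax,ss·f ≈ 15.648 × 0.3065 ≈ 4.796 μg/mL.

4.8 μg/mL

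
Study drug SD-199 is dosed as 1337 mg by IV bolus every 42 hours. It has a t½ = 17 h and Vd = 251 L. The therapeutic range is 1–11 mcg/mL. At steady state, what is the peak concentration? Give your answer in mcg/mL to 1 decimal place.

6.5 mcg/mL

Over one 42-h interval, 42/17 ≈ 2.4706 half-lives elapse, leaving f ≈ 0.1804 of each dose.
Accumulation ratio R = 1/(1 − f) ≈ 1/0.8196 ≈ 1.2201.
Each bolus raises the concentration by D/Vd = 1337/251 ≈ 5.327 mcg/mL.
Steady-state peak Cmax,ss = C₀·R ≈ 5.327 × 1.2201 ≈ 6.499 mcg/mL.
Peak 6.5 mcg/mL vs MTC 11 mcg/mL: below toxic threshold.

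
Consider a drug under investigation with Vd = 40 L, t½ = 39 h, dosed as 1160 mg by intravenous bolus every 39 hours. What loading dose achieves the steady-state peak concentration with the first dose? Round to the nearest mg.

2320 mg

f = (1/2)^(39/39) ≈ 0.500000; accumulation ratio R = 1/(1−f) ≈ 2.00000.
Loading dose to hit Cmax,ss on first dose: D_load = D_maint·R ≈ 1160 × 2.00000 ≈ 2320.00 mg.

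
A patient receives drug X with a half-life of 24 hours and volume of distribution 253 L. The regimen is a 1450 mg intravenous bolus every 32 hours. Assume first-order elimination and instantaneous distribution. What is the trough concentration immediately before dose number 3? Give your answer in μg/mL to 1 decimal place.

f = (1/2)^(τ/t½) = (1/2)^(32/24) ≈ 0.3969.
C₀ = D/Vd = 1450/253 ≈ 5.731 μg/mL.
Before the 3rd dose, 2 doses have been given. Superposition: Cmin = C₀·(f + f²).
≈ 5.731 × (0.3969 + 0.1575) ≈ 5.731 × 0.5544 ≈ 3.177 μg/mL.

3.2 μg/mL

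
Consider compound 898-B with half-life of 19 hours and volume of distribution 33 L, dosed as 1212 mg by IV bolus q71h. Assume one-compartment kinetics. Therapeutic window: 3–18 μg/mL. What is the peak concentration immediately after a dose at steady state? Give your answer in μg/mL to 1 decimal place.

39.7 μg/mL

k = ln2/t½ = ln2/19 ≈ 0.036481 h⁻¹; fraction remaining f = e^(−kτ) = e^(−0.036481×71) ≈ 0.0750.
Accumulation ratio R = 1/(1 − f) ≈ 1/0.9250 ≈ 1.0811.
Each bolus raises the concentration by D/Vd = 1212/33 ≈ 36.727 μg/mL.
Steady-state peak Cmax,ss = C₀·R ≈ 36.727 × 1.0811 ≈ 39.706 μg/mL.
Peak 39.7 μg/mL vs MTC 18 μg/mL: exceeds toxic threshold.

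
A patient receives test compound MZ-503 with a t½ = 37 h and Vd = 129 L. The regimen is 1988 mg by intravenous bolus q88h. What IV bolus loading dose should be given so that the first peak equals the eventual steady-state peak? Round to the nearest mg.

f = (1/2)^(88/37) ≈ 0.192325; accumulation ratio R = 1/(1−f) ≈ 1.23812.
Loading dose to hit Cmax,ss on first dose: D_load = D_maint·R ≈ 1988 × 1.23812 ≈ 2461.38 mg.

2461 mg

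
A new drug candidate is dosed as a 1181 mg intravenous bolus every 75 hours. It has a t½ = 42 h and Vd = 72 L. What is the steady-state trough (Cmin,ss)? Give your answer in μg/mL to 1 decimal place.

k = ln2/t½ = ln2/42 ≈ 0.016504 h⁻¹; fraction remaining f = e^(−kτ) = e^(−0.016504×75) ≈ 0.2900.
Accumulation ratio R = 1/(1 − f) ≈ 1/0.7100 ≈ 1.4085.
Each bolus raises the concentration by D/Vd = 1181/72 ≈ 16.403 μg/mL.
Cmax,ss = C₀/(1 − f) ≈ 16.403/0.7100 ≈ 23.103 μg/mL.
Steady-state trough Cmin,ss = Cmax,ss·f ≈ 23.103 × 0.2900 ≈ 6.700 μg/mL.

6.7 μg/mL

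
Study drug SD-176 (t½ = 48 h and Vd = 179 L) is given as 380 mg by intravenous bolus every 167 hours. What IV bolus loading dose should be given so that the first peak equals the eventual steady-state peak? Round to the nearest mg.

f = (1/2)^(167/48) ≈ 0.089674; accumulation ratio R = 1/(1−f) ≈ 1.09851.
Loading dose to hit Cmax,ss on first dose: D_load = D_maint·R ≈ 380 × 1.09851 ≈ 417.43 mg.

417 mg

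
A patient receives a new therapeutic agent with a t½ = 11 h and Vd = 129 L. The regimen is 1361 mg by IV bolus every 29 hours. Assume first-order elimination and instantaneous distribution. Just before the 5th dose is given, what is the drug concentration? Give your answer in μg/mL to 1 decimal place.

f = (1/2)^(τ/t½) = (1/2)^(29/11) ≈ 0.1608.
C₀ = D/Vd = 1361/129 ≈ 10.550 μg/mL.
Before the 5th dose, 4 doses have been given. Superposition: Cmin = C₀·(f + f² + … + f^4).
≈ 10.550 × (0.1608 + 0.0259 + 0.0042 + 0.0007) ≈ 10.550 × 0.1916 ≈ 2.021 μg/mL.

2.0 μg/mL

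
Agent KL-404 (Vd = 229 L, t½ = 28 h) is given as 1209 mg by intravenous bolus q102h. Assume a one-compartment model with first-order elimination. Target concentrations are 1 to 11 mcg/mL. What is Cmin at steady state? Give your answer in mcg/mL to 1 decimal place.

0.5 mcg/mL

Over one 102-h interval, 102/28 ≈ 3.6429 half-lives elapse, leaving f ≈ 0.0801 of each dose.
Each bolus raises the concentration by D/Vd = 1209/229 ≈ 5.279 mcg/mL.
Steady-state trough Cmin,ss = C₀·f/(1−f) ≈ 5.279 × 0.0801/0.9199 ≈ 0.460 mcg/mL.
Trough 0.5 mcg/mL vs MEC 1 mcg/mL: subtherapeutic.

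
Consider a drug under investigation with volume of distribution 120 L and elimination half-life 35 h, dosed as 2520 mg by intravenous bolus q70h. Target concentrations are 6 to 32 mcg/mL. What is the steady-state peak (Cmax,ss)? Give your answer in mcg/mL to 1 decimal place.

28.0 mcg/mL

The dosing interval is 2 half-lives, so f = 2^(−2) = 0.25.
At steady state, R = 1/(1 − 0.25) = 4/3.
Single-dose peak C₀ = D/Vd = 2520/120 = 21 mcg/mL.
Steady-state peak Cmax,ss = C₀·R = 21 × 4/3 ≈ 28.000 mcg/mL.
Peak 28.0 mcg/mL vs MTC 32 mcg/mL: below toxic threshold.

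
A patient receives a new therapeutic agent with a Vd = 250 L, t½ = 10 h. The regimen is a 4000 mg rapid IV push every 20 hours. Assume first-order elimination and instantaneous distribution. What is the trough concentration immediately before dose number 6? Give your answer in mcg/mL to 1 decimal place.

5.3 mcg/mL

f = (1/2)^(τ/t½) = (1/2)^(20/10) ≈ 0.2500.
C₀ = D/Vd = 4000/250 ≈ 16.000 mcg/mL.
Before the 6th dose, 5 doses have been given. Superposition: Cmin = C₀·(f + f² + … + f^5).
≈ 16.000 × (0.2500 + 0.0625 + 0.0156 + 0.0039 + 0.0010) ≈ 16.000 × 0.3330 ≈ 5.328 mcg/mL.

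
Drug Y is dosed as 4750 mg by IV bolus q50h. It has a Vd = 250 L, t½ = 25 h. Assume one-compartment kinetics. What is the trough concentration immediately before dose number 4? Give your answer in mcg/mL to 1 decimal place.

f = (1/2)^(τ/t½) = (1/2)^(50/25) ≈ 0.2500.
C₀ = D/Vd = 4750/250 ≈ 19.000 mcg/mL.
Before the 4th dose, 3 doses have been given. Superposition: Cmin = C₀·(f + f² + … + f^3).
≈ 19.000 × (0.2500 + 0.0625 + 0.0156) ≈ 19.000 × 0.3281 ≈ 6.234 mcg/mL.

6.2 mcg/mL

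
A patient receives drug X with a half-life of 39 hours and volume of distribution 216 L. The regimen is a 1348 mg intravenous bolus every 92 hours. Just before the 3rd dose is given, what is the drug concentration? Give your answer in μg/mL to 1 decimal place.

f = (1/2)^(τ/t½) = (1/2)^(92/39) ≈ 0.1949.
C₀ = D/Vd = 1348/216 ≈ 6.241 μg/mL.
Before the 3rd dose, 2 doses have been given. Superposition: Cmin = C₀·(f + f²).
≈ 6.241 × (0.1949 + 0.0380) ≈ 6.241 × 0.2329 ≈ 1.454 μg/mL.

1.5 μg/mL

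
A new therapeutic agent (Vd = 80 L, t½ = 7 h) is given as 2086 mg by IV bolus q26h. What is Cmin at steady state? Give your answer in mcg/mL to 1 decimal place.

τ/t½ = 26/7 ≈ 3.7143, so fraction remaining f = (1/2)^(26/7) ≈ 0.0762.
At steady state, accumulation factor R = 1/(1 − e^(−kτ)) ≈ 1.0825.
Single-dose peak C₀ = D/Vd = 2086/80 ≈ 26.075 mcg/mL.
Cmax,ss = C₀/(1 − f) ≈ 26.075/0.9238 ≈ 28.226 mcg/mL.
Steady-state trough Cmin,ss = Cmax,ss·f ≈ 28.226 × 0.0762 ≈ 2.151 mcg/mL.

2.2 mcg/mL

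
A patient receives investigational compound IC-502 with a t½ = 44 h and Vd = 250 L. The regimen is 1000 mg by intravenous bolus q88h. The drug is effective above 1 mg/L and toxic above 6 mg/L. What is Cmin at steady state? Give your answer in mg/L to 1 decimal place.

The dosing interval is 2 half-lives, so f = 2^(−2) = 0.25.
Accumulation ratio R = 1/(1 − f) = 1/0.75 = 4/3.
Single-dose peak C₀ = D/Vd = 1000/250 = 4 mg/L.
Steady-state peak Cmax,ss = C₀·R = 4 × 4/3 ≈ 5.333 mg/L.
Steady-state trough Cmin,ss = Cmax,ss·f ≈ 5.333 × 0.25 ≈ 1.333 mg/L.
Trough 1.3 mg/L vs MEC 1 mg/L: adequate.

1.3 mg/L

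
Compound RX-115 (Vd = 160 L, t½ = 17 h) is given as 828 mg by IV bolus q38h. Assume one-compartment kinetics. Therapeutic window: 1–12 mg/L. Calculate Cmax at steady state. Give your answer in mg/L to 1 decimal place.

Over one 38-h interval, 38/17 ≈ 2.2353 half-lives elapse, leaving f ≈ 0.2124 of each dose.
Accumulation ratio R = 1/(1 − f) ≈ 1/0.7876 ≈ 1.2697.
Single-dose peak C₀ = D/Vd = 828/160 ≈ 5.175 mg/L.
Cmax,ss = C₀/(1 − f) ≈ 5.175/0.7876 ≈ 6.571 mg/L.
Peak 6.6 mg/L vs MTC 12 mg/L: below toxic threshold.

6.6 mg/L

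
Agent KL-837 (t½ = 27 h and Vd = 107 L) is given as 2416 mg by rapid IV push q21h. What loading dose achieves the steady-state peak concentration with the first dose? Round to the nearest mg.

5797 mg

f = (1/2)^(21/27) ≈ 0.583265; accumulation ratio R = 1/(1−f) ≈ 2.39961.
Loading dose to hit Cmax,ss on first dose: D_load = D_maint·R ≈ 2416 × 2.39961 ≈ 5797.46 mg.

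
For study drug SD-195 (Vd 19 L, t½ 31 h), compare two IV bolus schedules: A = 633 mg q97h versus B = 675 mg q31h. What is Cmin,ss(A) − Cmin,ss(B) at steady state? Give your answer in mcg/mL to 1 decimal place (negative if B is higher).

Regimen A: f = (1/2)^(97/31) ≈ 0.1143; Cmin,ss = (633/19)·f/(1−f) ≈ 4.299 mcg/mL.
Regimen B: f = (1/2)^(31/31) ≈ 0.5000; Cmin,ss = (675/19)·f/(1−f) ≈ 35.526 mcg/mL.
Difference ≈ 4.299 − 35.526 ≈ -31.227 mcg/mL.

-31.2 mcg/mL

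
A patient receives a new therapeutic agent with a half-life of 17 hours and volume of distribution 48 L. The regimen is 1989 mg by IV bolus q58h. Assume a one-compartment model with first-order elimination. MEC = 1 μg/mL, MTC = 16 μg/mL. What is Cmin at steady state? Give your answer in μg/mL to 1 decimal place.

k = ln2/t½ = ln2/17 ≈ 0.040773 h⁻¹; fraction remaining f = e^(−kτ) = e^(−0.040773×58) ≈ 0.0940.
Single-dose peak C₀ = D/Vd = 1989/48 ≈ 41.438 μg/mL.
Steady-state trough Cmin,ss = C₀·f/(1−f) ≈ 41.438 × 0.0940/0.9060 ≈ 4.299 μg/mL.
Trough 4.3 μg/mL vs MEC 1 μg/mL: adequate.

4.3 μg/mL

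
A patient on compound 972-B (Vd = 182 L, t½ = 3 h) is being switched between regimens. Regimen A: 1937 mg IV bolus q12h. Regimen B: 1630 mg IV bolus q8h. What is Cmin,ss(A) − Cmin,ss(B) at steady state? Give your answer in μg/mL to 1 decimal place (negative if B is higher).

Regimen A: f = (1/2)^(12/3) ≈ 0.0625; Cmin,ss = (1937/182)·f/(1−f) ≈ 0.710 μg/mL.
Regimen B: f = (1/2)^(8/3) ≈ 0.1575; Cmin,ss = (1630/182)·f/(1−f) ≈ 1.674 μg/mL.
Difference ≈ 0.710 − 1.674 ≈ -0.964 μg/mL.

-1.0 μg/mL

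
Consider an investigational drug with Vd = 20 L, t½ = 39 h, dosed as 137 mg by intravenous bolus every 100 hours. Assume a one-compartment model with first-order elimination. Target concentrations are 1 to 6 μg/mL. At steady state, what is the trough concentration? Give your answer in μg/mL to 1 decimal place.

τ/t½ = 100/39 ≈ 2.5641, so fraction remaining f = (1/2)^(100/39) ≈ 0.1691.
Each bolus raises the concentration by D/Vd = 137/20 ≈ 6.850 μg/mL.
Steady-state trough Cmin,ss = C₀·f/(1−f) ≈ 6.850 × 0.1691/0.8309 ≈ 1.394 μg/mL.
Trough 1.4 μg/mL vs MEC 1 μg/mL: adequate.

1.4 μg/mL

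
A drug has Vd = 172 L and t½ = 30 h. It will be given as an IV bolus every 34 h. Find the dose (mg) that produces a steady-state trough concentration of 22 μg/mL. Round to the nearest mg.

τ/t½ = 34/30 ≈ 1.1333, so f = (1/2)^(34/30) ≈ 0.455861.
Cmin,ss = (D/Vd)·f/(1−f), so D = Cmin,ss·Vd·(1−f)/f.
D = 22 × 172 × (1−f)/f ≈ 22 × 172 × 1.19365 ≈ 4516.77 mg.

4517 mg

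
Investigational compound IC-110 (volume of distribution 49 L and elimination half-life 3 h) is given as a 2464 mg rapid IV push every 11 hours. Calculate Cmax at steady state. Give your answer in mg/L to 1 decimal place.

54.6 mg/L

τ/t½ = 11/3 ≈ 3.6667, so fraction remaining f = (1/2)^(11/3) ≈ 0.0787.
Accumulation ratio R = 1/(1 − f) ≈ 1/0.9213 ≈ 1.0854.
Single-dose peak C₀ = D/Vd = 2464/49 ≈ 50.286 mg/L.
Steady-state peak Cmax,ss = C₀·R ≈ 50.286 × 1.0854 ≈ 54.580 mg/L.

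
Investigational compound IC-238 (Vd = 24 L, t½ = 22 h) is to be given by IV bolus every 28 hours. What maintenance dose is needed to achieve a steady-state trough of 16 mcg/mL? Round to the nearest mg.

τ/t½ = 28/22 ≈ 1.2727, so f = (1/2)^(28/22) ≈ 0.413877.
Cmin,ss = (D/Vd)·f/(1−f), so D = Cmin,ss·Vd·(1−f)/f.
D = 16 × 24 × (1−f)/f ≈ 16 × 24 × 1.41618 ≈ 543.81 mg.

544 mg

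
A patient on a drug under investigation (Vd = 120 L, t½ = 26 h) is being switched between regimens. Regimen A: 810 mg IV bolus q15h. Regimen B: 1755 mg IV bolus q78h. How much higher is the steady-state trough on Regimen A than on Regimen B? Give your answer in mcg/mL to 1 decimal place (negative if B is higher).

Regimen A: f = (1/2)^(15/26) ≈ 0.6704; Cmin,ss = (810/120)·f/(1−f) ≈ 13.729 mcg/mL.
Regimen B: f = (1/2)^(78/26) ≈ 0.1250; Cmin,ss = (1755/120)·f/(1−f) ≈ 2.089 mcg/mL.
Difference ≈ 13.729 − 2.089 ≈ 11.640 mcg/mL.

11.6 mcg/mL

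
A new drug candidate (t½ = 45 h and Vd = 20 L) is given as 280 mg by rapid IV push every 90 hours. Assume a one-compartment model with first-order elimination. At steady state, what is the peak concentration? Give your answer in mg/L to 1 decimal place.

18.7 mg/L

τ = 90 h = 2 half-lives, so f = (1/2)^2 = 0.25.
Accumulation ratio R = 1/(1 − f) = 1/0.75 = 4/3.
Single-dose peak C₀ = D/Vd = 280/20 = 14 mg/L.
Steady-state peak Cmax,ss = C₀·R = 14 × 4/3 ≈ 18.667 mg/L.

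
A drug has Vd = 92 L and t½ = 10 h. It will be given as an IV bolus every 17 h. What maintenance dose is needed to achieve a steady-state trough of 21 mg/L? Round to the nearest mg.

4345 mg

τ/t½ = 17/10 ≈ 1.7, so f = (1/2)^(17/10) ≈ 0.307786.
Cmin,ss = (D/Vd)·f/(1−f), so D = Cmin,ss·Vd·(1−f)/f.
D = 21 × 92 × (1−f)/f ≈ 21 × 92 × 2.24901 ≈ 4345.09 mg.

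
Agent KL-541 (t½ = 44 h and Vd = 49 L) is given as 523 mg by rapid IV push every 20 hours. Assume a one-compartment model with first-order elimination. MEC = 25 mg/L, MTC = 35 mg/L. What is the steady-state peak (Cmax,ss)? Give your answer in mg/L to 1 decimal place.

39.5 mg/L

k = ln2/t½ = ln2/44 ≈ 0.015753 h⁻¹; fraction remaining f = e^(−kτ) = e^(−0.015753×20) ≈ 0.7297.
Accumulation ratio R = 1/(1 − f) ≈ 1/0.2703 ≈ 3.6996.
Each bolus raises the concentration by D/Vd = 523/49 ≈ 10.673 mg/L.
Steady-state peak Cmax,ss = C₀·R ≈ 10.673 × 3.6996 ≈ 39.486 mg/L.
Peak 39.5 mg/L vs MTC 35 mg/L: exceeds toxic threshold.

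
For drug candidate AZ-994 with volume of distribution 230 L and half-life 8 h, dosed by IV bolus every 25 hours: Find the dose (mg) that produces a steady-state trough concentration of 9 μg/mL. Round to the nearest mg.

τ/t½ = 25/8 ≈ 3.125, so f = (1/2)^(25/8) ≈ 0.114626.
Cmin,ss = (D/Vd)·f/(1−f), so D = Cmin,ss·Vd·(1−f)/f.
D = 9 × 230 × (1−f)/f ≈ 9 × 230 × 7.72402 ≈ 15988.72 mg.

15989 mg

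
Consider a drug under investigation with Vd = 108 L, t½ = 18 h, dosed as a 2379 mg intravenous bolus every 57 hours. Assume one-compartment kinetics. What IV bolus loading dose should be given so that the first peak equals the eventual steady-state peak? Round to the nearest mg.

f = (1/2)^(57/18) ≈ 0.111362; accumulation ratio R = 1/(1−f) ≈ 1.12532.
Loading dose to hit Cmax,ss on first dose: D_load = D_maint·R ≈ 2379 × 1.12532 ≈ 2677.14 mg.

2677 mg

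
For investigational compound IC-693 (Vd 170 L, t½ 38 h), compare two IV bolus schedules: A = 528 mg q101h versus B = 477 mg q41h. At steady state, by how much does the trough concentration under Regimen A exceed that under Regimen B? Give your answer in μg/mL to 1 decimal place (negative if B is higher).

-1.9 μg/mL

Regimen A: f = (1/2)^(101/38) ≈ 0.1585; Cmin,ss = (528/170)·f/(1−f) ≈ 0.585 μg/mL.
Regimen B: f = (1/2)^(41/38) ≈ 0.4734; Cmin,ss = (477/170)·f/(1−f) ≈ 2.522 μg/mL.
Difference ≈ 0.585 − 2.522 ≈ -1.937 μg/mL.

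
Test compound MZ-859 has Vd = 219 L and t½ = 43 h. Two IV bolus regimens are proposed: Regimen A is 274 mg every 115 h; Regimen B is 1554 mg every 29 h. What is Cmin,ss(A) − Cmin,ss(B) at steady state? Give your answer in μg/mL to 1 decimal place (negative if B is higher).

-11.7 μg/mL

Regimen A: f = (1/2)^(115/43) ≈ 0.1566; Cmin,ss = (274/219)·f/(1−f) ≈ 0.232 μg/mL.
Regimen B: f = (1/2)^(29/43) ≈ 0.6266; Cmin,ss = (1554/219)·f/(1−f) ≈ 11.908 μg/mL.
Difference ≈ 0.232 − 11.908 ≈ -11.676 μg/mL.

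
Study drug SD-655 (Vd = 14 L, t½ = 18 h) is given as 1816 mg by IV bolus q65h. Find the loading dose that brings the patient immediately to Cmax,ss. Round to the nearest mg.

1978 mg

f = (1/2)^(65/18) ≈ 0.081837; accumulation ratio R = 1/(1−f) ≈ 1.08913.
Loading dose to hit Cmax,ss on first dose: D_load = D_maint·R ≈ 1816 × 1.08913 ≈ 1977.86 mg.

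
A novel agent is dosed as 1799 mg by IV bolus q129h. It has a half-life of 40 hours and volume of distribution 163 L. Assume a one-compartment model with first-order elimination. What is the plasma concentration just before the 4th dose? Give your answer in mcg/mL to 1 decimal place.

f = (1/2)^(τ/t½) = (1/2)^(129/40) ≈ 0.1069.
C₀ = D/Vd = 1799/163 ≈ 11.037 mcg/mL.
Before the 4th dose, 3 doses have been given. Superposition: Cmin = C₀·(f + f² + … + f^3).
≈ 11.037 × (0.1069 + 0.0114 + 0.0012) ≈ 11.037 × 0.1195 ≈ 1.319 mcg/mL.

1.3 mcg/mL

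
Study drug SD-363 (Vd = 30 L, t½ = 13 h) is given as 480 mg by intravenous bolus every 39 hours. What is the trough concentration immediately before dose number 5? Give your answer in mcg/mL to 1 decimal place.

2.3 mcg/mL

f = (1/2)^(τ/t½) = (1/2)^(39/13) ≈ 0.1250.
C₀ = D/Vd = 480/30 ≈ 16.000 mcg/mL.
Before the 5th dose, 4 doses have been given. Superposition: Cmin = C₀·(f + f² + … + f^4).
≈ 16.000 × (0.1250 + 0.0156 + 0.0020 + 0.0002) ≈ 16.000 × 0.1428 ≈ 2.285 mcg/mL.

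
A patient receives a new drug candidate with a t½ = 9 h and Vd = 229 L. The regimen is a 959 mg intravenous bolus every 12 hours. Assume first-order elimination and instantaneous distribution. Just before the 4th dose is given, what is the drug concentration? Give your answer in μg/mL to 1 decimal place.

f = (1/2)^(τ/t½) = (1/2)^(12/9) ≈ 0.3969.
C₀ = D/Vd = 959/229 ≈ 4.188 μg/mL.
Before the 4th dose, 3 doses have been given. Superposition: Cmin = C₀·(f + f² + … + f^3).
≈ 4.188 × (0.3969 + 0.1575 + 0.0625) ≈ 4.188 × 0.6169 ≈ 2.584 μg/mL.

2.6 μg/mL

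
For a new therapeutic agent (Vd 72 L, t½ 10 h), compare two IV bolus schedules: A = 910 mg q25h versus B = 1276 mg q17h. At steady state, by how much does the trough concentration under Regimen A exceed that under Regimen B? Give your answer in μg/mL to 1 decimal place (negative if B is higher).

Regimen A: f = (1/2)^(25/10) ≈ 0.1768; Cmin,ss = (910/72)·f/(1−f) ≈ 2.714 μg/mL.
Regimen B: f = (1/2)^(17/10) ≈ 0.3078; Cmin,ss = (1276/72)·f/(1−f) ≈ 7.881 μg/mL.
Difference ≈ 2.714 − 7.881 ≈ -5.167 μg/mL.

-5.2 μg/mL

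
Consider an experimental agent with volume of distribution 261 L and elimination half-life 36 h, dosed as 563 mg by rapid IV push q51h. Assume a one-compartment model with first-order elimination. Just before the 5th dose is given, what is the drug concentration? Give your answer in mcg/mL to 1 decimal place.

1.3 mcg/mL

f = (1/2)^(τ/t½) = (1/2)^(51/36) ≈ 0.3746.
C₀ = D/Vd = 563/261 ≈ 2.157 mcg/mL.
Before the 5th dose, 4 doses have been given. Superposition: Cmin = C₀·(f + f² + … + f^4).
≈ 2.157 × (0.3746 + 0.1403 + 0.0526 + 0.0197) ≈ 2.157 × 0.5872 ≈ 1.267 mcg/mL.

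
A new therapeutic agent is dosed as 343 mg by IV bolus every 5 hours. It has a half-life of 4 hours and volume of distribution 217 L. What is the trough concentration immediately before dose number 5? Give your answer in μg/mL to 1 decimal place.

1.1 μg/mL

f = (1/2)^(τ/t½) = (1/2)^(5/4) ≈ 0.4204.
C₀ = D/Vd = 343/217 ≈ 1.581 μg/mL.
Before the 5th dose, 4 doses have been given. Superposition: Cmin = C₀·(f + f² + … + f^4).
≈ 1.581 × (0.4204 + 0.1767 + 0.0743 + 0.0312) ≈ 1.581 × 0.7026 ≈ 1.111 μg/mL.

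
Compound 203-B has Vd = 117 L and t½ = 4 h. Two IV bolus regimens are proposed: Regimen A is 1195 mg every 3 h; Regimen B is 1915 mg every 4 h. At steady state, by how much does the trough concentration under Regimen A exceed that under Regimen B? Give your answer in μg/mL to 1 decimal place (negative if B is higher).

Regimen A: f = (1/2)^(3/4) ≈ 0.5946; Cmin,ss = (1195/117)·f/(1−f) ≈ 14.980 μg/mL.
Regimen B: f = (1/2)^(4/4) ≈ 0.5000; Cmin,ss = (1915/117)·f/(1−f) ≈ 16.368 μg/mL.
Difference ≈ 14.980 − 16.368 ≈ -1.388 μg/mL.

-1.4 μg/mL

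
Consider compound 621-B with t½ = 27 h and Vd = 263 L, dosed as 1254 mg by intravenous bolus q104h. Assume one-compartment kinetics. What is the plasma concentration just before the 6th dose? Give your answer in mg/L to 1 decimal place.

0.4 mg/L

f = (1/2)^(τ/t½) = (1/2)^(104/27) ≈ 0.0693.
C₀ = D/Vd = 1254/263 ≈ 4.768 mg/L.
Before the 6th dose, 5 doses have been given. Superposition: Cmin = C₀·(f + f² + … + f^5).
≈ 4.768 × (0.0693 + 0.0048 + 0.0003 + 0.0000 + 0.0000) ≈ 4.768 × 0.0744 ≈ 0.355 mg/L.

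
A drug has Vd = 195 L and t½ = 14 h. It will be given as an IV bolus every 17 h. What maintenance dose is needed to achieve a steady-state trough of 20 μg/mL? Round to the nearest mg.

5149 mg

τ/t½ = 17/14 ≈ 1.2143, so f = (1/2)^(17/14) ≈ 0.430986.
Cmin,ss = (D/Vd)·f/(1−f), so D = Cmin,ss·Vd·(1−f)/f.
D = 20 × 195 × (1−f)/f ≈ 20 × 195 × 1.32026 ≈ 5149.01 mg.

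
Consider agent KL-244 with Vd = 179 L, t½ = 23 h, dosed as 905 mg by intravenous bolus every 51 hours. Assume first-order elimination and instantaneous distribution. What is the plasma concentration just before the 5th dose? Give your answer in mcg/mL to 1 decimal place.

1.4 mcg/mL

f = (1/2)^(τ/t½) = (1/2)^(51/23) ≈ 0.2150.
C₀ = D/Vd = 905/179 ≈ 5.056 mcg/mL.
Before the 5th dose, 4 doses have been given. Superposition: Cmin = C₀·(f + f² + … + f^4).
≈ 5.056 × (0.2150 + 0.0462 + 0.0099 + 0.0021) ≈ 5.056 × 0.2732 ≈ 1.381 mcg/mL.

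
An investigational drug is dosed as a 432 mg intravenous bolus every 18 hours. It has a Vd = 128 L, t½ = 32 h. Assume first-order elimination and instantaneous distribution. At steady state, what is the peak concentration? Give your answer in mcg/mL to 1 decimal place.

10.5 mcg/mL

Over one 18-h interval, 18/32 ≈ 0.5625 half-lives elapse, leaving f ≈ 0.6771 of each dose.
At steady state, accumulation factor R = 1/(1 − e^(−kτ)) ≈ 3.0969.
Single-dose peak C₀ = D/Vd = 432/128 ≈ 3.375 mcg/mL.
Steady-state peak Cmax,ss = C₀·R ≈ 3.375 × 3.0969 ≈ 10.452 mcg/mL.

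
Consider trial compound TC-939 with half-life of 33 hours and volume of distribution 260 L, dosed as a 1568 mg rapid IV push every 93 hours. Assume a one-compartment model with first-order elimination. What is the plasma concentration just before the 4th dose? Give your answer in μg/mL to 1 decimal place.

1.0 μg/mL

f = (1/2)^(τ/t½) = (1/2)^(93/33) ≈ 0.1418.
C₀ = D/Vd = 1568/260 ≈ 6.031 μg/mL.
Before the 4th dose, 3 doses have been given. Superposition: Cmin = C₀·(f + f² + … + f^3).
≈ 6.031 × (0.1418 + 0.0201 + 0.0029) ≈ 6.031 × 0.1648 ≈ 0.994 μg/mL.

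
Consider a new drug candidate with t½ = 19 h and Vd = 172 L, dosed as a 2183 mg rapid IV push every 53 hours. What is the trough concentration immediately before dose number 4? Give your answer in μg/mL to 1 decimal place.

2.1 μg/mL

f = (1/2)^(τ/t½) = (1/2)^(53/19) ≈ 0.1446.
C₀ = D/Vd = 2183/172 ≈ 12.692 μg/mL.
Before the 4th dose, 3 doses have been given. Superposition: Cmin = C₀·(f + f² + … + f^3).
≈ 12.692 × (0.1446 + 0.0209 + 0.0030) ≈ 12.692 × 0.1685 ≈ 2.139 μg/mL.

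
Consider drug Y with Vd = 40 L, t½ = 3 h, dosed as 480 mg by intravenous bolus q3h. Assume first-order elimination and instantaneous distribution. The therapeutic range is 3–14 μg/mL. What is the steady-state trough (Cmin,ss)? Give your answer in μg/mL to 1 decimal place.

12.0 μg/mL

τ = 3 h = 1 half-life, so f = (1/2)^1 = 0.5.
At steady state, R = 1/(1 − 0.5) = 2/1.
Single-dose peak C₀ = D/Vd = 480/40 = 12 μg/mL.
Steady-state peak Cmax,ss = C₀·R = 12 × 2/1 ≈ 24.000 μg/mL.
Steady-state trough Cmin,ss = Cmax,ss·f ≈ 24.000 × 0.5 ≈ 12.000 μg/mL.
Trough 12.0 μg/mL vs MEC 3 μg/mL: adequate.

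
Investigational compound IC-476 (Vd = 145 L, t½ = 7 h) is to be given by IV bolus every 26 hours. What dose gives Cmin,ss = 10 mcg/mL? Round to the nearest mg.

τ/t½ = 26/7 ≈ 3.7143, so f = (1/2)^(26/7) ≈ 0.076188.
Cmin,ss = (D/Vd)·f/(1−f), so D = Cmin,ss·Vd·(1−f)/f.
D = 10 × 145 × (1−f)/f ≈ 10 × 145 × 12.12543 ≈ 17581.87 mg.

17582 mg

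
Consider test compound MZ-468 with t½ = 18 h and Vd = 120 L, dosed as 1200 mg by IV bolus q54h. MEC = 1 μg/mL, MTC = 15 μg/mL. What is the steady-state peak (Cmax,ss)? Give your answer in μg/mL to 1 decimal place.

The dosing interval is 3 half-lives, so f = 2^(−3) = 0.125.
Accumulation ratio R = 1/(1 − f) = 1/0.875 = 8/7.
Single-dose peak C₀ = D/Vd = 1200/120 = 10 μg/mL.
Steady-state peak Cmax,ss = C₀·R = 10 × 8/7 ≈ 11.429 μg/mL.
Peak 11.4 μg/mL vs MTC 15 μg/mL: below toxic threshold.

11.4 μg/mL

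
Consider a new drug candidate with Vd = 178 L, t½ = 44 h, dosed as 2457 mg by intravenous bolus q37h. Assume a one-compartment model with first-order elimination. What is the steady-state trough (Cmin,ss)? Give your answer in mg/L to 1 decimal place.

τ/t½ = 37/44 ≈ 0.84091, so fraction remaining f = (1/2)^(37/44) ≈ 0.5583.
Single-dose peak C₀ = D/Vd = 2457/178 ≈ 13.803 mg/L.
Steady-state trough Cmin,ss = C₀·f/(1−f) ≈ 13.803 × 0.5583/0.4417 ≈ 17.447 mg/L.

17.4 mg/L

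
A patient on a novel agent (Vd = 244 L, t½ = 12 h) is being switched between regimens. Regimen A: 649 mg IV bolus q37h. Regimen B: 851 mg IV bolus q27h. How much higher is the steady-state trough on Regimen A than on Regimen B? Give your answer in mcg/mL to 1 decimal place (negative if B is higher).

Regimen A: f = (1/2)^(37/12) ≈ 0.1180; Cmin,ss = (649/244)·f/(1−f) ≈ 0.356 mcg/mL.
Regimen B: f = (1/2)^(27/12) ≈ 0.2102; Cmin,ss = (851/244)·f/(1−f) ≈ 0.928 mcg/mL.
Difference ≈ 0.356 − 0.928 ≈ -0.572 mcg/mL.

-0.6 mcg/mL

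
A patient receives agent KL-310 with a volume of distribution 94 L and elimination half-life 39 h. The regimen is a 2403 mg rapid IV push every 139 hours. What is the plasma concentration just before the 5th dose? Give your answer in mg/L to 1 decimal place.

f = (1/2)^(τ/t½) = (1/2)^(139/39) ≈ 0.0845.
C₀ = D/Vd = 2403/94 ≈ 25.564 mg/L.
Before the 5th dose, 4 doses have been given. Superposition: Cmin = C₀·(f + f² + … + f^4).
≈ 25.564 × (0.0845 + 0.0071 + 0.0006 + 0.0001) ≈ 25.564 × 0.0923 ≈ 2.360 mg/L.

2.4 mg/L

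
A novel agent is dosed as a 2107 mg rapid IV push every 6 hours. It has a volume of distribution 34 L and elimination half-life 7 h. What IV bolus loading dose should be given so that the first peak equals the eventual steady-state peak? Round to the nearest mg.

4704 mg

f = (1/2)^(6/7) ≈ 0.552045; accumulation ratio R = 1/(1−f) ≈ 2.23237.
Loading dose to hit Cmax,ss on first dose: D_load = D_maint·R ≈ 2107 × 2.23237 ≈ 4703.60 mg.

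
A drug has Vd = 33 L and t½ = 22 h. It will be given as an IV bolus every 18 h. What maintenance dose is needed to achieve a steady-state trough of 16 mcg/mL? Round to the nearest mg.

403 mg

τ/t½ = 18/22 ≈ 0.81818, so f = (1/2)^(18/22) ≈ 0.567156.
Cmin,ss = (D/Vd)·f/(1−f), so D = Cmin,ss·Vd·(1−f)/f.
D = 16 × 33 × (1−f)/f ≈ 16 × 33 × 0.76318 ≈ 402.96 mg.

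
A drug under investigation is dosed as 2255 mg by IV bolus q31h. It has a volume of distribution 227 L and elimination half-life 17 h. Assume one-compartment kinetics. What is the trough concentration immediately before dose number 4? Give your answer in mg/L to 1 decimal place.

3.8 mg/L

f = (1/2)^(τ/t½) = (1/2)^(31/17) ≈ 0.2825.
C₀ = D/Vd = 2255/227 ≈ 9.934 mg/L.
Before the 4th dose, 3 doses have been given. Superposition: Cmin = C₀·(f + f² + … + f^3).
≈ 9.934 × (0.2825 + 0.0798 + 0.0225) ≈ 9.934 × 0.3848 ≈ 3.823 mg/L.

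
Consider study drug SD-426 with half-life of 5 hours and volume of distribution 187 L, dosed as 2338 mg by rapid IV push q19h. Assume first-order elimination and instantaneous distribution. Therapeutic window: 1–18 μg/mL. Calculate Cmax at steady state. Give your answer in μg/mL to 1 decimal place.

13.5 μg/mL

Over one 19-h interval, 19/5 ≈ 3.8 half-lives elapse, leaving f ≈ 0.0718 of each dose.
Accumulation ratio R = 1/(1 − f) ≈ 1/0.9282 ≈ 1.0774.
Single-dose peak C₀ = D/Vd = 2338/187 ≈ 12.503 μg/mL.
Cmax,ss = C₀/(1 − f) ≈ 12.503/0.9282 ≈ 13.470 μg/mL.
Peak 13.5 μg/mL vs MTC 18 μg/mL: below toxic threshold.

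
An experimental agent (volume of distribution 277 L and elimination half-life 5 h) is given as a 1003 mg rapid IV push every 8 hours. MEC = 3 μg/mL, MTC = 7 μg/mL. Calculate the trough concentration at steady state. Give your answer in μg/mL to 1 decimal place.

1.8 μg/mL

Over one 8-h interval, 8/5 ≈ 1.6 half-lives elapse, leaving f ≈ 0.3299 of each dose.
At steady state, accumulation factor R = 1/(1 − e^(−kτ)) ≈ 1.4923.
Each bolus raises the concentration by D/Vd = 1003/277 ≈ 3.621 μg/mL.
Steady-state peak Cmax,ss = C₀·R ≈ 3.621 × 1.4923 ≈ 5.404 μg/mL.
Steady-state trough Cmin,ss = Cmax,ss·f ≈ 5.404 × 0.3299 ≈ 1.783 μg/mL.
Trough 1.8 μg/mL vs MEC 3 μg/mL: subtherapeutic.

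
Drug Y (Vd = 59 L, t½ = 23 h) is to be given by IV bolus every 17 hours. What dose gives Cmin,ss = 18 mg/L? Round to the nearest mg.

711 mg

τ/t½ = 17/23 ≈ 0.73913, so f = (1/2)^(17/23) ≈ 0.599100.
Cmin,ss = (D/Vd)·f/(1−f), so D = Cmin,ss·Vd·(1−f)/f.
D = 18 × 59 × (1−f)/f ≈ 18 × 59 × 0.66917 ≈ 710.66 mg.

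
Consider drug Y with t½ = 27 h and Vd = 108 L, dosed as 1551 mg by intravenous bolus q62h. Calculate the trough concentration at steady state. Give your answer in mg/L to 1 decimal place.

Over one 62-h interval, 62/27 ≈ 2.2963 half-lives elapse, leaving f ≈ 0.2036 of each dose.
At steady state, accumulation factor R = 1/(1 − e^(−kτ)) ≈ 1.2557.
Single-dose peak C₀ = D/Vd = 1551/108 ≈ 14.361 mg/L.
Steady-state peak Cmax,ss = C₀·R ≈ 14.361 × 1.2557 ≈ 18.033 mg/L.
One interval later, Cmin,ss = Cmax,ss·e^(−kτ) ≈ 18.033 × 0.2036 ≈ 3.672 mg/L.

3.7 mg/L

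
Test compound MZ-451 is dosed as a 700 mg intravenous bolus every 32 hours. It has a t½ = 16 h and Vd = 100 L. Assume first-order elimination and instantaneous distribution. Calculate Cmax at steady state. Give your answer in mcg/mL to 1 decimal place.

The dosing interval is 2 half-lives, so f = 2^(−2) = 0.25.
At steady state, R = 1/(1 − 0.25) = 4/3.
Single-dose peak C₀ = D/Vd = 700/100 = 7 mcg/mL.
Steady-state peak Cmax,ss = C₀·R = 7 × 4/3 ≈ 9.333 mcg/mL.

9.3 mcg/mL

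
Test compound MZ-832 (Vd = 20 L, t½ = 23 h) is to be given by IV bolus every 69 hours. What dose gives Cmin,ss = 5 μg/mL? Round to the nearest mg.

700 mg

τ/t½ = 69/23 ≈ 3, so f = (1/2)^(69/23) ≈ 0.125000.
Cmin,ss = (D/Vd)·f/(1−f), so D = Cmin,ss·Vd·(1−f)/f.
D = 5 × 20 × (1−f)/f ≈ 5 × 20 × 7.00000 ≈ 700.00 mg.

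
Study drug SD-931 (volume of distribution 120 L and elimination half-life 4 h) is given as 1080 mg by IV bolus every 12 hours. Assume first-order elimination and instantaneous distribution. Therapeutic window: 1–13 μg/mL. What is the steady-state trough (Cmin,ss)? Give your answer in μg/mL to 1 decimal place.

1.3 μg/mL

τ = 12 h = 3 half-lives, so f = (1/2)^3 = 0.125.
Accumulation ratio R = 1/(1 − f) = 1/0.875 = 8/7.
Single-dose peak C₀ = D/Vd = 1080/120 = 9 μg/mL.
Steady-state peak Cmax,ss = C₀·R = 9 × 8/7 ≈ 10.286 μg/mL.
Steady-state trough Cmin,ss = Cmax,ss·f ≈ 10.286 × 0.125 ≈ 1.286 μg/mL.
Trough 1.3 μg/mL vs MEC 1 μg/mL: adequate.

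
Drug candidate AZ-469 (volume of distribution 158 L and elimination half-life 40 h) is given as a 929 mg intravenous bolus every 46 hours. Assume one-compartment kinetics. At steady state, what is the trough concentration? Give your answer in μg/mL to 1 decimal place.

Over one 46-h interval, 46/40 ≈ 1.15 half-lives elapse, leaving f ≈ 0.4506 of each dose.
Each bolus raises the concentration by D/Vd = 929/158 ≈ 5.880 μg/mL.
Steady-state trough Cmin,ss = C₀·f/(1−f) ≈ 5.880 × 0.4506/0.5494 ≈ 4.823 μg/mL.

4.8 μg/mL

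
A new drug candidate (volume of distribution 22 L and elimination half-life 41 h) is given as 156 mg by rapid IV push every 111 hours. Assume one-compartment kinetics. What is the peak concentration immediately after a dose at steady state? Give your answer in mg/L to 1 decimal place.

Over one 111-h interval, 111/41 ≈ 2.7073 half-lives elapse, leaving f ≈ 0.1531 of each dose.
At steady state, accumulation factor R = 1/(1 − e^(−kτ)) ≈ 1.1808.
Each bolus raises the concentration by D/Vd = 156/22 ≈ 7.091 mg/L.
Cmax,ss = C₀/(1 − f) ≈ 7.091/0.8469 ≈ 8.373 mg/L.

8.4 mg/L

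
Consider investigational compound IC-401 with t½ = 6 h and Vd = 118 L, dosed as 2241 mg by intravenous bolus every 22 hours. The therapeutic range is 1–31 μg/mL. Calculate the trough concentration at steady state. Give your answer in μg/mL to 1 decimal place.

Over one 22-h interval, 22/6 ≈ 3.6667 half-lives elapse, leaving f ≈ 0.0787 of each dose.
Accumulation ratio R = 1/(1 − f) ≈ 1/0.9213 ≈ 1.0854.
Single-dose peak C₀ = D/Vd = 2241/118 ≈ 18.992 μg/mL.
Cmax,ss = C₀/(1 − f) ≈ 18.992/0.9213 ≈ 20.614 μg/mL.
Steady-state trough Cmin,ss = Cmax,ss·f ≈ 20.614 × 0.0787 ≈ 1.622 μg/mL.
Trough 1.6 μg/mL vs MEC 1 μg/mL: adequate.

1.6 μg/mL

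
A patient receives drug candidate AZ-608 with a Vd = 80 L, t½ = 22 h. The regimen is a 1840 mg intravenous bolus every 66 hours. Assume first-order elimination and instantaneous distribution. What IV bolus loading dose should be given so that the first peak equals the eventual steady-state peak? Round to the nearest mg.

2103 mg

f = (1/2)^(66/22) ≈ 0.125000; accumulation ratio R = 1/(1−f) ≈ 1.14286.
Loading dose to hit Cmax,ss on first dose: D_load = D_maint·R ≈ 1840 × 1.14286 ≈ 2102.86 mg.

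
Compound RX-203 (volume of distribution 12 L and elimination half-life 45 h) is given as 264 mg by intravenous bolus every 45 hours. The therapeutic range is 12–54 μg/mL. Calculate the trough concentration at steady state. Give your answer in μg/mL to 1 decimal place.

The dosing interval is 1 half-life, so f = 2^(−1) = 0.5.
At steady state, R = 1/(1 − 0.5) = 2/1.
Single-dose peak C₀ = D/Vd = 264/12 = 22 μg/mL.
Steady-state peak Cmax,ss = C₀·R = 22 × 2/1 ≈ 44.000 μg/mL.
Steady-state trough Cmin,ss = Cmax,ss·f ≈ 44.000 × 0.5 ≈ 22.000 μg/mL.
Trough 22.0 μg/mL vs MEC 12 μg/mL: adequate.

22.0 μg/mL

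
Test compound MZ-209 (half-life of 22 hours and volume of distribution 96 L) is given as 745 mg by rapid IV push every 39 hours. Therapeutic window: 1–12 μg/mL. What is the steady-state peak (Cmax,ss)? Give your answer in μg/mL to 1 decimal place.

11.0 μg/mL

τ/t½ = 39/22 ≈ 1.7727, so fraction remaining f = (1/2)^(39/22) ≈ 0.2927.
Accumulation ratio R = 1/(1 − f) ≈ 1/0.7073 ≈ 1.4138.
Each bolus raises the concentration by D/Vd = 745/96 ≈ 7.760 μg/mL.
Steady-state peak Cmax,ss = C₀·R ≈ 7.760 × 1.4138 ≈ 10.971 μg/mL.
Peak 11.0 μg/mL vs MTC 12 μg/mL: below toxic threshold.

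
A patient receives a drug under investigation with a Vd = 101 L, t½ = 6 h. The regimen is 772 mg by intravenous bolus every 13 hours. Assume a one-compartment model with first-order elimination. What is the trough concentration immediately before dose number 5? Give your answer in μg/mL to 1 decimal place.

f = (1/2)^(τ/t½) = (1/2)^(13/6) ≈ 0.2227.
C₀ = D/Vd = 772/101 ≈ 7.644 μg/mL.
Before the 5th dose, 4 doses have been given. Superposition: Cmin = C₀·(f + f² + … + f^4).
≈ 7.644 × (0.2227 + 0.0496 + 0.0110 + 0.0025) ≈ 7.644 × 0.2858 ≈ 2.185 μg/mL.

2.2 μg/mL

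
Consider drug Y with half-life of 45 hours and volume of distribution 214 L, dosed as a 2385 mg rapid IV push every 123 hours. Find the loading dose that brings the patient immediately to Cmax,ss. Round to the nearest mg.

f = (1/2)^(123/45) ≈ 0.150378; accumulation ratio R = 1/(1−f) ≈ 1.17699.
Loading dose to hit Cmax,ss on first dose: D_load = D_maint·R ≈ 2385 × 1.17699 ≈ 2807.12 mg.

2807 mg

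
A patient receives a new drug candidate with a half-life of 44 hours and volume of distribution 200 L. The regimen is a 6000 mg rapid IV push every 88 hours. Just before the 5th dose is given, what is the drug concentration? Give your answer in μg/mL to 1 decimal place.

10.0 μg/mL

f = (1/2)^(τ/t½) = (1/2)^(88/44) ≈ 0.2500.
C₀ = D/Vd = 6000/200 ≈ 30.000 μg/mL.
Before the 5th dose, 4 doses have been given. Superposition: Cmin = C₀·(f + f² + … + f^4).
≈ 30.000 × (0.2500 + 0.0625 + 0.0156 + 0.0039) ≈ 30.000 × 0.3320 ≈ 9.960 μg/mL.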